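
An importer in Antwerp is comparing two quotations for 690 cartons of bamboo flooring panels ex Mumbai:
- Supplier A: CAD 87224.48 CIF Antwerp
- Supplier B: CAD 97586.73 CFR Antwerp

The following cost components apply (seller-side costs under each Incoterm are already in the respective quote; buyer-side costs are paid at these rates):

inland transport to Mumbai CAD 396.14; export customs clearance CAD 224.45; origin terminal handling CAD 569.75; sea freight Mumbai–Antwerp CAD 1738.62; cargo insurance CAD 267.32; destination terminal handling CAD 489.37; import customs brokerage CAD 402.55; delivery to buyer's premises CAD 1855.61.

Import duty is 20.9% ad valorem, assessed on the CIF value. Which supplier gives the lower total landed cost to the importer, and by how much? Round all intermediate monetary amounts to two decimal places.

Supplier A (CIF):
The CIF price already equals the CIF value: 87224.48
Import duty = 87224.48 × 20.9% = 18229.92
Buyer bears (A): 489.37 + 402.55 + 1855.61 = 2747.53
Landed cost (A) = invoice 87224.48 + 2747.53 + duty 18229.92 = 108201.93
Supplier B (CFR):
CIF value = CFR price + insurance = 97586.73 + 267.32 = 97854.05
Import duty = 97854.05 × 20.9% = 20451.50
Buyer bears (B): 267.32 + 489.37 + 402.55 + 1855.61 = 3014.85
Landed cost (B) = invoice 97586.73 + 3014.85 + duty 20451.50 = 121053.08
Difference = |108201.93 − 121053.08| = 12851.15

Supplier A is cheaper by CAD 12851.15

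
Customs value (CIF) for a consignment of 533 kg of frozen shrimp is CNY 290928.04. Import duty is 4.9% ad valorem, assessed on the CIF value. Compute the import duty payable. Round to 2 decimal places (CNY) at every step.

Import duty: CNY 14255.47

Import duty = 290928.04 × 4.9% = 14255.47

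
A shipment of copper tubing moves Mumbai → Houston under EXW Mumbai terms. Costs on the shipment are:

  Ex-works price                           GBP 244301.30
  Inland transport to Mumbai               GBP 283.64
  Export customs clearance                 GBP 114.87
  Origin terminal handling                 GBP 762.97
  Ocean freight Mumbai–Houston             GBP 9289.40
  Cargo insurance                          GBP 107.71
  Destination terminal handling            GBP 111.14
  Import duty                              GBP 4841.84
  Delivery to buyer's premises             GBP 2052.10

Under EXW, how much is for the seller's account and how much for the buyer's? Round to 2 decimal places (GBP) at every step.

Seller: GBP 244301.30; buyer: GBP 17563.67

EXW: the seller makes goods available at their premises; the buyer bears all onward costs.
Seller's account: goods 244301.30 = 244301.30
Buyer's account: inland to port 283.64 + export clearance 114.87 + origin terminal 762.97 + freight 9289.40 + insurance 107.71 + destination terminal 111.14 + duty 4841.84 + delivery 2052.10 = 17563.67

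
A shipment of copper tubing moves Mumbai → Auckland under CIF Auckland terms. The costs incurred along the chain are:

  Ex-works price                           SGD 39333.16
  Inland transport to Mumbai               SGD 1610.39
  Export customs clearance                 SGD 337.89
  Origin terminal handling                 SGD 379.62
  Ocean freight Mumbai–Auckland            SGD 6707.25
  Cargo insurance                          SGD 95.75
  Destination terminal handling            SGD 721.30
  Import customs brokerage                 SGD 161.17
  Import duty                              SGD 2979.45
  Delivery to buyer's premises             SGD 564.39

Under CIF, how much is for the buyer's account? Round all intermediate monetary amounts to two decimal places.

CIF: the seller pays costs through ocean freight and marine insurance to the destination port.
Seller's account: goods 39333.16 + inland to port 1610.39 + export clearance 337.89 + origin terminal 379.62 + freight 6707.25 + insurance 95.75 = 48464.06
Buyer's account: destination terminal 721.30 + brokerage 161.17 + duty 2979.45 + delivery 564.39 = 4426.31

Buyer's account: SGD 4426.31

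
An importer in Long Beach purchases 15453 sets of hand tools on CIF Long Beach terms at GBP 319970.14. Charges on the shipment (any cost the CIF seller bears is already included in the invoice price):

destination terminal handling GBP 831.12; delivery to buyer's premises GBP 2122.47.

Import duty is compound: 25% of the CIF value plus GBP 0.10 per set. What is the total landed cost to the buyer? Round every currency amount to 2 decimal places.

Total landed cost: GBP 404461.57

CIF: the seller pays costs through ocean freight and marine insurance to the destination port.
The CIF price already equals the CIF value: 319970.14
Ad valorem component: 319970.14 × 25% = 79992.54
Specific component: 15453 × 0.10 = 1545.30
Import duty = 79992.54 + 1545.30 = 81537.84
Buyer bears: destination terminal 831.12 + delivery 2122.47 + duty 81537.84 = 84491.43
Landed cost = invoice 319970.14 + 84491.43 = 404461.57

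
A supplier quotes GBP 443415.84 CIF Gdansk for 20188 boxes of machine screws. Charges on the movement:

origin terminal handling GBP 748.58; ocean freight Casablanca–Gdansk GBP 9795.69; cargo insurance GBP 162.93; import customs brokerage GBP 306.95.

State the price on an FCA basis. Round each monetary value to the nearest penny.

FCA price: GBP 432708.64

Not relevant to the conversion: brokerage — on the buyer under both terms; not part of either seller's price.
From CIF to FCA, the seller no longer bears: origin terminal, freight, insurance.
FCA price = 443415.84 − 748.58 − 9795.69 − 162.93 = 432708.64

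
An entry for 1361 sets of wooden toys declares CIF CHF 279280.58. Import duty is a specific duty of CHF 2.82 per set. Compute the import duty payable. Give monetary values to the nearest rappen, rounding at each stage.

Import duty = 1361 × 2.82 = 3838.02

Import duty: CHF 3838.02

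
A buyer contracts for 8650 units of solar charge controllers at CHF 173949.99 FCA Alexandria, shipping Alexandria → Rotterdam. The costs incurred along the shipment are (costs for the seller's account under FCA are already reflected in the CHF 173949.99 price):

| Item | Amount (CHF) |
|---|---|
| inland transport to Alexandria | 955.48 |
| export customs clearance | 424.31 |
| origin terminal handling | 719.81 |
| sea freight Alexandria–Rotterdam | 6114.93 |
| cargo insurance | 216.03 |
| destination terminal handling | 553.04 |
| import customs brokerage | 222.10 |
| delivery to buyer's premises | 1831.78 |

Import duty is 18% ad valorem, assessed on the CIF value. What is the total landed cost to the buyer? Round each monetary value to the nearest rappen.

Total landed cost: CHF 216187.82

FCA: the seller delivers export-cleared goods to the carrier; the buyer bears costs from that point.
Already in the invoice (seller's account under FCA): inland to port, export clearance — exclude.
CIF value = FCA price + origin terminal + freight + insurance = 173949.99 + 719.81 + 6114.93 + 216.03 = 181000.76
Import duty = 181000.76 × 18% = 32580.14
Buyer bears: origin terminal 719.81 + freight 6114.93 + insurance 216.03 + destination terminal 553.04 + brokerage 222.10 + delivery 1831.78 + duty 32580.14 = 42237.83
Landed cost = invoice 173949.99 + 42237.83 = 216187.82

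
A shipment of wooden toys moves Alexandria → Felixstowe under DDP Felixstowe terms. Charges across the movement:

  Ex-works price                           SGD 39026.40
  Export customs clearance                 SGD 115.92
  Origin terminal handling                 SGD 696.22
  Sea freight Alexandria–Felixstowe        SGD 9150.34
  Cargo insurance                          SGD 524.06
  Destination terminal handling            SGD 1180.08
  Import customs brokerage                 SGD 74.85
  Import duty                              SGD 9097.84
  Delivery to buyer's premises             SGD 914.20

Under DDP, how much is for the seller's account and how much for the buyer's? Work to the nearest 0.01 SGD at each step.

Seller: SGD 60779.91; buyer: SGD 0.00

DDP: the seller bears all costs including import duty.
Seller's account: goods 39026.40 + export clearance 115.92 + origin terminal 696.22 + freight 9150.34 + insurance 524.06 + destination terminal 1180.08 + brokerage 74.85 + duty 9097.84 + delivery 914.20 = 60779.91
Buyer's account: 0.00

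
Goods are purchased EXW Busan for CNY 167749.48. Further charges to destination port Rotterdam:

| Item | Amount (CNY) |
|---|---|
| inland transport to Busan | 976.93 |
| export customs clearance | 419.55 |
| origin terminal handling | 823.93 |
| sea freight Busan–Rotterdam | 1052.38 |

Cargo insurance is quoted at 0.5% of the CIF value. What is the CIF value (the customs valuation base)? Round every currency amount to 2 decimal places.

Let C be the CIF value. C = EXW price + pre-shipment costs + freight + 0.5% × C
C − 0.5% × C = 167749.48 + 976.93 + 419.55 + 823.93 + 1052.38
0.995 × C = 171022.27
C = 171022.27 / 0.995 = 171881.68
Insurance premium = 0.5% × 171881.68 = 859.41

CIF value: CNY 171881.68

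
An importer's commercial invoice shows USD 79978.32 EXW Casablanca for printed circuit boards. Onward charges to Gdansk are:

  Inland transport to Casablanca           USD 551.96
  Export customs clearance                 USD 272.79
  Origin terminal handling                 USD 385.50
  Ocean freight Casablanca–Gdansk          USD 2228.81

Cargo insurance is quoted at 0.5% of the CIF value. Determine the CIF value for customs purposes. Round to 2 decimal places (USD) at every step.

CIF value: USD 83836.56

Let C be the CIF value. C = EXW price + pre-shipment costs + freight + 0.5% × C
C − 0.5% × C = 79978.32 + 551.96 + 272.79 + 385.50 + 2228.81
0.995 × C = 83417.38
C = 83417.38 / 0.995 = 83836.56
Insurance premium = 0.5% × 83836.56 = 419.18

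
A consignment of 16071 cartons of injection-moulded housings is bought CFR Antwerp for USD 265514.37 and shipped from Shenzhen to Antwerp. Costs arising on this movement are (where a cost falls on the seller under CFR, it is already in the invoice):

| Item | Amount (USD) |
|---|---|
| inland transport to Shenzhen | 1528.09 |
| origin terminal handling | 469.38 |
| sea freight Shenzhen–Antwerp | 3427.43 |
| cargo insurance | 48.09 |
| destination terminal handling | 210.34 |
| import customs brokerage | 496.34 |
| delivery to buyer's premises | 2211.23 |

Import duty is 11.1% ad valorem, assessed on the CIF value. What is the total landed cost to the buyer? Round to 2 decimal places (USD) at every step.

CFR: the seller pays costs through ocean freight to the destination port, but not insurance.
Already in the invoice (seller's account under CFR): inland to port, origin terminal, freight — exclude.
CIF value = CFR price + insurance = 265514.37 + 48.09 = 265562.46
Import duty = 265562.46 × 11.1% = 29477.43
Buyer bears: insurance 48.09 + destination terminal 210.34 + brokerage 496.34 + delivery 2211.23 + duty 29477.43 = 32443.43
Landed cost = invoice 265514.37 + 32443.43 = 297957.80

Total landed cost: USD 297957.80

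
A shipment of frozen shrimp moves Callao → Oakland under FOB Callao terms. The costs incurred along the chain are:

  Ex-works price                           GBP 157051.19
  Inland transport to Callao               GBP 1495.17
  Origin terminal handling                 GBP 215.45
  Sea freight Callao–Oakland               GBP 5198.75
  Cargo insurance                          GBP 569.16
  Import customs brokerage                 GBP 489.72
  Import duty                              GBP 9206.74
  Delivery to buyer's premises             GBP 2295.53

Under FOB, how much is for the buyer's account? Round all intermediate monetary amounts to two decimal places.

Buyer's account: GBP 17759.90

FOB: the seller bears costs until goods are on board at the origin port; the buyer bears freight, insurance and all costs thereafter.
Seller's account: goods 157051.19 + inland to port 1495.17 + origin terminal 215.45 = 158761.81
Buyer's account: freight 5198.75 + insurance 569.16 + brokerage 489.72 + duty 9206.74 + delivery 2295.53 = 17759.90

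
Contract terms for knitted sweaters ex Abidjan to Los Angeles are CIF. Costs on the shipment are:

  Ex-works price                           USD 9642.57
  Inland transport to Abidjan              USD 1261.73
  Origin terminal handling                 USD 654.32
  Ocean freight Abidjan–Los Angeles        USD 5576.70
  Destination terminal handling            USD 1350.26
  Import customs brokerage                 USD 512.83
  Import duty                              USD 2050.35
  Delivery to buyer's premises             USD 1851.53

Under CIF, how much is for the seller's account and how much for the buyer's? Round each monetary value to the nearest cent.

CIF: the seller pays costs through ocean freight and marine insurance to the destination port.
Seller's account: goods 9642.57 + inland to port 1261.73 + origin terminal 654.32 + freight 5576.70 = 17135.32
Buyer's account: destination terminal 1350.26 + brokerage 512.83 + duty 2050.35 + delivery 1851.53 = 5764.97

Seller: USD 17135.32; buyer: USD 5764.97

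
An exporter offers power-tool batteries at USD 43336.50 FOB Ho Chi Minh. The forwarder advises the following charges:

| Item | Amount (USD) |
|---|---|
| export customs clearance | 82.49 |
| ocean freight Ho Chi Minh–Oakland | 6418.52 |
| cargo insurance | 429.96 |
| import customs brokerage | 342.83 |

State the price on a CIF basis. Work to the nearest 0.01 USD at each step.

CIF price: USD 50184.98

Not relevant to the conversion: export clearance — on the seller under both FOB and CIF; already in the FOB price and stays in the CIF price. brokerage — on the buyer under both terms; not part of either seller's price.
From FOB to CIF, the seller additionally bears: freight, insurance.
CIF price = 43336.50 + 6418.52 + 429.96 = 50184.98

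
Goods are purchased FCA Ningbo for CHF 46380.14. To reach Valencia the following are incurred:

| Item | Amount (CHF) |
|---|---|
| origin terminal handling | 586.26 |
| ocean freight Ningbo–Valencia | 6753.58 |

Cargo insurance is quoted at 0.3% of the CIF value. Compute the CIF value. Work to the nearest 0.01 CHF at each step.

Let C be the CIF value. C = FCA price + pre-shipment costs + freight + 0.3% × C
C − 0.3% × C = 46380.14 + 586.26 + 6753.58
0.997 × C = 53719.98
C = 53719.98 / 0.997 = 53881.62
Insurance premium = 0.3% × 53881.62 = 161.64

CIF value: CHF 53881.62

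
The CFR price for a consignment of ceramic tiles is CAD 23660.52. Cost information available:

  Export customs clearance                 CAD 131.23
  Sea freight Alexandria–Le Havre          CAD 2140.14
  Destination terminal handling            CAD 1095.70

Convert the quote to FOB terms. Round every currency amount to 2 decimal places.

Not relevant to the conversion: export clearance — on the seller under both CFR and FOB; already in the CFR price and stays in the FOB price. destination terminal — on the buyer under both terms; not part of either seller's price.
From CFR to FOB, the seller no longer bears: freight.
FOB price = 23660.52 − 2140.14 = 21520.38

FOB price: CAD 21520.38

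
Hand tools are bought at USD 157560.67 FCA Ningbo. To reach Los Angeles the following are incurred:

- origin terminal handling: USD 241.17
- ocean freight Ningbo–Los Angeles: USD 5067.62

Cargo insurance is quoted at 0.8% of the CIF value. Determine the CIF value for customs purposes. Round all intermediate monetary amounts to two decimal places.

CIF value: USD 164182.92

Let C be the CIF value. C = FCA price + pre-shipment costs + freight + 0.8% × C
C − 0.8% × C = 157560.67 + 241.17 + 5067.62
0.992 × C = 162869.46
C = 162869.46 / 0.992 = 164182.92
Insurance premium = 0.8% × 164182.92 = 1313.46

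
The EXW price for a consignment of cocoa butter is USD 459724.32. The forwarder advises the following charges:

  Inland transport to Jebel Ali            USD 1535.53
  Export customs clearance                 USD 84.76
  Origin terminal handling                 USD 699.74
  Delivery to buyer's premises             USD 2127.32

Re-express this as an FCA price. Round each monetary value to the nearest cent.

Not relevant to the conversion: delivery, origin terminal — on the buyer under both terms; not part of either seller's price.
From EXW to FCA, the seller additionally bears: inland to port, export clearance.
FCA price = 459724.32 + 1535.53 + 84.76 = 461344.61

FCA price: USD 461344.61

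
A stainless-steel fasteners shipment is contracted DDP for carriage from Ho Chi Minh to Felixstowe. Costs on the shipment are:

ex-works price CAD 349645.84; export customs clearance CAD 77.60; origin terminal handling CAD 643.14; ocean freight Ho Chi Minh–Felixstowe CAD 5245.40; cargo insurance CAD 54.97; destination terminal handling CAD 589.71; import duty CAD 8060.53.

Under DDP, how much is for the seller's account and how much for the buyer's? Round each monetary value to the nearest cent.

DDP: the seller bears all costs including import duty.
Seller's account: goods 349645.84 + export clearance 77.60 + origin terminal 643.14 + freight 5245.40 + insurance 54.97 + destination terminal 589.71 + duty 8060.53 = 364317.19
Buyer's account: 0.00

Seller: CAD 364317.19; buyer: CAD 0.00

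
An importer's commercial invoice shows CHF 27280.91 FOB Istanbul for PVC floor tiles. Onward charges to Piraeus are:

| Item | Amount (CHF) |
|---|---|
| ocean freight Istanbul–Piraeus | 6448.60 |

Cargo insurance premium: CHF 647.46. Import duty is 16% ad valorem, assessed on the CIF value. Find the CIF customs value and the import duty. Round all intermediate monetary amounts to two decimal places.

CIF = FOB price + freight + insurance
CIF = 27280.91 + 6448.60 + 647.46 = 34376.97
Import duty = 34376.97 × 16% = 5500.32

CIF value: CHF 34376.97; import duty: CHF 5500.32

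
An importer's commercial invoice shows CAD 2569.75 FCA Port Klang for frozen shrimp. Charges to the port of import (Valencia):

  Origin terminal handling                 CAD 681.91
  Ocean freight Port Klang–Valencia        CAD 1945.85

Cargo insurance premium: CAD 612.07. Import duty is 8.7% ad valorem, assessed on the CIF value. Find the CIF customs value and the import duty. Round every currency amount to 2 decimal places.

CIF value: CAD 5809.58; import duty: CAD 505.43

CIF = FCA price + pre-shipment costs + freight + insurance
CIF = 2569.75 + 681.91 + 1945.85 + 612.07 = 5809.58
Import duty = 5809.58 × 8.7% = 505.43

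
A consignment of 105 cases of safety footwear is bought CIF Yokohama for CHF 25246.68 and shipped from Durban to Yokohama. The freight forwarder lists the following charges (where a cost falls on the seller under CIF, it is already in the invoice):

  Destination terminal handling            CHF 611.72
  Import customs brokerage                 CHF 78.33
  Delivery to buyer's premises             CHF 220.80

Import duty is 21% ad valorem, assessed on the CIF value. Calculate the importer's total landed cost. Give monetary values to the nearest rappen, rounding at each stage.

Total landed cost: CHF 31459.33

CIF: the seller pays costs through ocean freight and marine insurance to the destination port.
The CIF price already equals the CIF value: 25246.68
Import duty = 25246.68 × 21% = 5301.80
Buyer bears: destination terminal 611.72 + brokerage 78.33 + delivery 220.80 + duty 5301.80 = 6212.65
Landed cost = invoice 25246.68 + 6212.65 = 31459.33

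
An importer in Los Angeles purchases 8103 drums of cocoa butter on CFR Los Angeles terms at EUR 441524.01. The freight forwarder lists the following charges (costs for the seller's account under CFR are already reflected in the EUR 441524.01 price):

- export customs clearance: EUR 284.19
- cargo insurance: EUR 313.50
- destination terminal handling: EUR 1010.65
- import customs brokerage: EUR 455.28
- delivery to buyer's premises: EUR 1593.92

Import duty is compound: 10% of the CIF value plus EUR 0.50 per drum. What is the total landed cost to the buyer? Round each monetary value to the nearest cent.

Total landed cost: EUR 493132.61

CFR: the seller pays costs through ocean freight to the destination port, but not insurance.
Already in the invoice (seller's account under CFR): export clearance — exclude.
CIF value = CFR price + insurance = 441524.01 + 313.50 = 441837.51
Ad valorem component: 441837.51 × 10% = 44183.75
Specific component: 8103 × 0.50 = 4051.50
Import duty = 44183.75 + 4051.50 = 48235.25
Buyer bears: insurance 313.50 + destination terminal 1010.65 + brokerage 455.28 + delivery 1593.92 + duty 48235.25 = 51608.60
Landed cost = invoice 441524.01 + 51608.60 = 493132.61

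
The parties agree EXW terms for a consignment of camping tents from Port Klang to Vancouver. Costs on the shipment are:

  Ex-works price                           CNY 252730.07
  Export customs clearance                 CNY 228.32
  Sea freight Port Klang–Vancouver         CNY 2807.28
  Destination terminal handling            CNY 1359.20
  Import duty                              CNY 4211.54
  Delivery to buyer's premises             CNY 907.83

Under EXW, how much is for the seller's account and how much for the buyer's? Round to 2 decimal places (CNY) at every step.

Seller: CNY 252730.07; buyer: CNY 9514.17

EXW: the seller makes goods available at their premises; the buyer bears all onward costs.
Seller's account: goods 252730.07 = 252730.07
Buyer's account: export clearance 228.32 + freight 2807.28 + destination terminal 1359.20 + duty 4211.54 + delivery 907.83 = 9514.17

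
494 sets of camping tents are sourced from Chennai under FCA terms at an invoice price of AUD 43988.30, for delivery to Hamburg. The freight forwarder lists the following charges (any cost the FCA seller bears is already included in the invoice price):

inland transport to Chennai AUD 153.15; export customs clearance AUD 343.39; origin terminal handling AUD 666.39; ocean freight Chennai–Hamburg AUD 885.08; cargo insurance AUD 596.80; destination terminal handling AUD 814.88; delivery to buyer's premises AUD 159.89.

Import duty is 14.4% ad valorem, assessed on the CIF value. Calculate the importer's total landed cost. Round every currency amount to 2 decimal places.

FCA: the seller delivers export-cleared goods to the carrier; the buyer bears costs from that point.
Already in the invoice (seller's account under FCA): inland to port, export clearance — exclude.
CIF value = FCA price + origin terminal + freight + insurance = 43988.30 + 666.39 + 885.08 + 596.80 = 46136.57
Import duty = 46136.57 × 14.4% = 6643.67
Buyer bears: origin terminal 666.39 + freight 885.08 + insurance 596.80 + destination terminal 814.88 + delivery 159.89 + duty 6643.67 = 9766.71
Landed cost = invoice 43988.30 + 9766.71 = 53755.01

Total landed cost: AUD 53755.01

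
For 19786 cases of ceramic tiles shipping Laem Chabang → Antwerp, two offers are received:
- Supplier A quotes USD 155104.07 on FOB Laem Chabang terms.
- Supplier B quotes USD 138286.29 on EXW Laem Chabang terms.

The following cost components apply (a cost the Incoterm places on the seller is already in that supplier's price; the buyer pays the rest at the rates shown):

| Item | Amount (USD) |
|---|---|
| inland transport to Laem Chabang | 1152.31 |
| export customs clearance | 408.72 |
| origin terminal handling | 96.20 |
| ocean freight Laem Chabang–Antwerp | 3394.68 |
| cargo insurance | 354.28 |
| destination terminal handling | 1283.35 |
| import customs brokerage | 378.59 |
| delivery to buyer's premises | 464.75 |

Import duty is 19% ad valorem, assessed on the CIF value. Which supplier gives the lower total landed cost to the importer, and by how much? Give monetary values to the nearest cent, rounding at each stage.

Supplier B is cheaper by USD 18041.06

Supplier A (FOB):
CIF value = FOB price + freight + insurance = 155104.07 + 3394.68 + 354.28 = 158853.03
Import duty = 158853.03 × 19% = 30182.08
Buyer bears (A): 3394.68 + 354.28 + 1283.35 + 378.59 + 464.75 = 5875.65
Landed cost (A) = invoice 155104.07 + 5875.65 + duty 30182.08 = 191161.80
Supplier B (EXW):
CIF value = EXW price + inland to port + export clearance + origin terminal + freight + insurance = 138286.29 + 1152.31 + 408.72 + 96.20 + 3394.68 + 354.28 = 143692.48
Import duty = 143692.48 × 19% = 27301.57
Buyer bears (B): 1152.31 + 408.72 + 96.20 + 3394.68 + 354.28 + 1283.35 + 378.59 + 464.75 = 7532.88
Landed cost (B) = invoice 138286.29 + 7532.88 + duty 27301.57 = 173120.74
Difference = |191161.80 − 173120.74| = 18041.06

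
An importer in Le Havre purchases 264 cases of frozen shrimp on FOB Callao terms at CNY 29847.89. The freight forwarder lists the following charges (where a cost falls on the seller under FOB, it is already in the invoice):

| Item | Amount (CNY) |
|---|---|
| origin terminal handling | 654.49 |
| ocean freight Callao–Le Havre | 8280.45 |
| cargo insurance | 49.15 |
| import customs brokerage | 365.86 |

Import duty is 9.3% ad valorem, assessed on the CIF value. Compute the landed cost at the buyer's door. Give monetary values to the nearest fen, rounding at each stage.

Total landed cost: CNY 42093.86

FOB: the seller bears costs until goods are on board at the origin port; the buyer bears freight, insurance and all costs thereafter.
Already in the invoice (seller's account under FOB): origin terminal — exclude.
CIF value = FOB price + freight + insurance = 29847.89 + 8280.45 + 49.15 = 38177.49
Import duty = 38177.49 × 9.3% = 3550.51
Buyer bears: freight 8280.45 + insurance 49.15 + brokerage 365.86 + duty 3550.51 = 12245.97
Landed cost = invoice 29847.89 + 12245.97 = 42093.86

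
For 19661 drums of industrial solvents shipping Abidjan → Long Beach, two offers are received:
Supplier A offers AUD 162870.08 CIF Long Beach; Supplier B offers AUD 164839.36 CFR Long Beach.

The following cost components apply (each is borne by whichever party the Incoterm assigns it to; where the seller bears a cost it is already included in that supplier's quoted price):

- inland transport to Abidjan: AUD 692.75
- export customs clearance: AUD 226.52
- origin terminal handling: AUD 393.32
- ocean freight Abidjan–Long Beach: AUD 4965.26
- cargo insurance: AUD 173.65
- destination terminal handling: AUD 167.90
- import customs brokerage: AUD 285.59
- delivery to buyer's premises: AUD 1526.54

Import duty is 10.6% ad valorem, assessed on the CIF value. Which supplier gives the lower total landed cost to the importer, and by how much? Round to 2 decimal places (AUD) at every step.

Supplier A is cheaper by AUD 2370.08

Supplier A (CIF):
The CIF price already equals the CIF value: 162870.08
Import duty = 162870.08 × 10.6% = 17264.23
Buyer bears (A): 167.90 + 285.59 + 1526.54 = 1980.03
Landed cost (A) = invoice 162870.08 + 1980.03 + duty 17264.23 = 182114.34
Supplier B (CFR):
CIF value = CFR price + insurance = 164839.36 + 173.65 = 165013.01
Import duty = 165013.01 × 10.6% = 17491.38
Buyer bears (B): 173.65 + 167.90 + 285.59 + 1526.54 = 2153.68
Landed cost (B) = invoice 164839.36 + 2153.68 + duty 17491.38 = 184484.42
Difference = |182114.34 − 184484.42| = 2370.08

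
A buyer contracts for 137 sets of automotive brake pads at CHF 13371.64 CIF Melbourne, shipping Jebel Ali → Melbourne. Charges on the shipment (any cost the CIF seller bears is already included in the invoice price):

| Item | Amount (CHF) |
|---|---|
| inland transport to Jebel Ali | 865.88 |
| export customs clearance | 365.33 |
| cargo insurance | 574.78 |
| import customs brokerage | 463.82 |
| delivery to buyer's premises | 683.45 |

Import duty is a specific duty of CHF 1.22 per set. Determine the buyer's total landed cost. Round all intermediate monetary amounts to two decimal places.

CIF: the seller pays costs through ocean freight and marine insurance to the destination port.
Already in the invoice (seller's account under CIF): inland to port, export clearance, insurance — exclude.
The CIF price already equals the CIF value: 13371.64
Import duty = 137 × 1.22 = 167.14
Buyer bears: brokerage 463.82 + delivery 683.45 + duty 167.14 = 1314.41
Landed cost = invoice 13371.64 + 1314.41 = 14686.05

Total landed cost: CHF 14686.05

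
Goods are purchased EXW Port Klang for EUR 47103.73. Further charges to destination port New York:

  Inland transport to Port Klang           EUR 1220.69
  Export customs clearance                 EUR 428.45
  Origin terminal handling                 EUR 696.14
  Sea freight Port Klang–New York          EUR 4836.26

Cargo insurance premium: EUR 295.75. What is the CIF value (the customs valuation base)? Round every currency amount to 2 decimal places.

CIF value: EUR 54581.02

CIF = EXW price + pre-shipment costs + freight + insurance
CIF = 47103.73 + 1220.69 + 428.45 + 696.14 + 4836.26 + 295.75 = 54581.02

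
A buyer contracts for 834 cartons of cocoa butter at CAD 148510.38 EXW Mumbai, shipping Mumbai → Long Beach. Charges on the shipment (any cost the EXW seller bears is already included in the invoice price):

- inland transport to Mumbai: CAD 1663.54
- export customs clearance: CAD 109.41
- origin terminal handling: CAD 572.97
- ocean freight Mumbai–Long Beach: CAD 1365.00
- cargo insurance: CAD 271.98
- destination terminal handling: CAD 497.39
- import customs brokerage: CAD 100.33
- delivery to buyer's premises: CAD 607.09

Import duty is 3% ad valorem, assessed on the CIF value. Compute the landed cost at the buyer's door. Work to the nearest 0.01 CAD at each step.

Total landed cost: CAD 158272.89

EXW: the seller makes goods available at their premises; the buyer bears all onward costs.
CIF value = EXW price + inland to port + export clearance + origin terminal + freight + insurance = 148510.38 + 1663.54 + 109.41 + 572.97 + 1365.00 + 271.98 = 152493.28
Import duty = 152493.28 × 3% = 4574.80
Buyer bears: inland to port 1663.54 + export clearance 109.41 + origin terminal 572.97 + freight 1365.00 + insurance 271.98 + destination terminal 497.39 + brokerage 100.33 + delivery 607.09 + duty 4574.80 = 9762.51
Landed cost = invoice 148510.38 + 9762.51 = 158272.89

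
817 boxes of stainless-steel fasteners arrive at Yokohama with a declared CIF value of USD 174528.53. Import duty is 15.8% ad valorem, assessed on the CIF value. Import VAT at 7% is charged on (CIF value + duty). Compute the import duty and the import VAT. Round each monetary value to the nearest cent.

Import duty: USD 27575.51; import VAT: USD 14147.28

Import duty = 174528.53 × 15.8% = 27575.51
VAT base = CIF + duty = 174528.53 + 27575.51 = 202104.04
Import VAT = 202104.04 × 7% = 14147.28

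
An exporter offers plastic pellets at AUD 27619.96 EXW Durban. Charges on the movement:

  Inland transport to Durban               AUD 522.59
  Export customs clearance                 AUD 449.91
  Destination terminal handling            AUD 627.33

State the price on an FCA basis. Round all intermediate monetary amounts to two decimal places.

Not relevant to the conversion: destination terminal — on the buyer under both terms; not part of either seller's price.
From EXW to FCA, the seller additionally bears: inland to port, export clearance.
FCA price = 27619.96 + 522.59 + 449.91 = 28592.46

FCA price: AUD 28592.46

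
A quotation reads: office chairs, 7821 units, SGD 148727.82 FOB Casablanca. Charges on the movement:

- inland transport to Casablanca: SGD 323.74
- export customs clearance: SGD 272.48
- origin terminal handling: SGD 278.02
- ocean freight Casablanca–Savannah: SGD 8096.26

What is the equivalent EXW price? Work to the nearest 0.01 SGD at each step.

EXW price: SGD 147853.58

Not relevant to the conversion: freight — on the buyer under both terms; not part of either seller's price.
From FOB to EXW, the seller no longer bears: inland to port, export clearance, origin terminal.
EXW price = 148727.82 − 323.74 − 272.48 − 278.02 = 147853.58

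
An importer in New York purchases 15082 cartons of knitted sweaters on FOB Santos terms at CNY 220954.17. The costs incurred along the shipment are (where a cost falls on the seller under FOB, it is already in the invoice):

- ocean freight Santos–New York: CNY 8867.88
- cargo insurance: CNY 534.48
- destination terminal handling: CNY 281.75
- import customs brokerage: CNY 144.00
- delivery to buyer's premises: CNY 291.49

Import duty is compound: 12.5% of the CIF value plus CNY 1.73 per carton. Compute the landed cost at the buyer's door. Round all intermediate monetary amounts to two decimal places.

Total landed cost: CNY 285960.20

FOB: the seller bears costs until goods are on board at the origin port; the buyer bears freight, insurance and all costs thereafter.
CIF value = FOB price + freight + insurance = 220954.17 + 8867.88 + 534.48 = 230356.53
Ad valorem component: 230356.53 × 12.5% = 28794.57
Specific component: 15082 × 1.73 = 26091.86
Import duty = 28794.57 + 26091.86 = 54886.43
Buyer bears: freight 8867.88 + insurance 534.48 + destination terminal 281.75 + brokerage 144.00 + delivery 291.49 + duty 54886.43 = 65006.03
Landed cost = invoice 220954.17 + 65006.03 = 285960.20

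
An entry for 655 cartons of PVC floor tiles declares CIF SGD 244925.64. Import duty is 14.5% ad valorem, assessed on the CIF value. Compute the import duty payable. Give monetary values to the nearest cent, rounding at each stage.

Import duty: SGD 35514.22

Import duty = 244925.64 × 14.5% = 35514.22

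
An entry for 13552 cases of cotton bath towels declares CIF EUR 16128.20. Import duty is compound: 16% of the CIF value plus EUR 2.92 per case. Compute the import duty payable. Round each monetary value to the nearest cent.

Import duty: EUR 42152.35

Ad valorem component: 16128.20 × 16% = 2580.51
Specific component: 13552 × 2.92 = 39571.84
Import duty = 2580.51 + 39571.84 = 42152.35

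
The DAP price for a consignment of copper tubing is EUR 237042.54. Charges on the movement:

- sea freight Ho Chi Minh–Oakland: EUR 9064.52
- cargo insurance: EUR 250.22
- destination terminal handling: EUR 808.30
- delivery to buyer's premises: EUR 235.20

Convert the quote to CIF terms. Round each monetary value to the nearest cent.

CIF price: EUR 235999.04

Not relevant to the conversion: insurance, freight — on the seller under both DAP and CIF; already in the DAP price and stays in the CIF price.
From DAP to CIF, the seller no longer bears: destination terminal, delivery.
CIF price = 237042.54 − 808.30 − 235.20 = 235999.04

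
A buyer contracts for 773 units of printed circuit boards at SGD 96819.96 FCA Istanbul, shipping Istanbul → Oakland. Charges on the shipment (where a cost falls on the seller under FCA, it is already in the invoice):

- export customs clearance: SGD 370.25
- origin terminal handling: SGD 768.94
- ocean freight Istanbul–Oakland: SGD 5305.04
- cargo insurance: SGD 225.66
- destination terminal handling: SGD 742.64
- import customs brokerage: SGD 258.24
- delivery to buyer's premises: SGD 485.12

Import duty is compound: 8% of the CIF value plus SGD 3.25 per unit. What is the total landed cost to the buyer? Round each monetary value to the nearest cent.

Total landed cost: SGD 115367.42

FCA: the seller delivers export-cleared goods to the carrier; the buyer bears costs from that point.
Already in the invoice (seller's account under FCA): export clearance — exclude.
CIF value = FCA price + origin terminal + freight + insurance = 96819.96 + 768.94 + 5305.04 + 225.66 = 103119.60
Ad valorem component: 103119.60 × 8% = 8249.57
Specific component: 773 × 3.25 = 2512.25
Import duty = 8249.57 + 2512.25 = 10761.82
Buyer bears: origin terminal 768.94 + freight 5305.04 + insurance 225.66 + destination terminal 742.64 + brokerage 258.24 + delivery 485.12 + duty 10761.82 = 18547.46
Landed cost = invoice 96819.96 + 18547.46 = 115367.42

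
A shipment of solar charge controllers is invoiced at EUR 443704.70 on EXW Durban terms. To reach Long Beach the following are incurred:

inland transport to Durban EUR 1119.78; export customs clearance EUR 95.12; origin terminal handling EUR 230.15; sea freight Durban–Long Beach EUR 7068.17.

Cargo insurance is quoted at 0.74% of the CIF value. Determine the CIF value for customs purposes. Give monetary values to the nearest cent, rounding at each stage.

CIF value: EUR 455589.28

Let C be the CIF value. C = EXW price + pre-shipment costs + freight + 0.74% × C
C − 0.74% × C = 443704.70 + 1119.78 + 95.12 + 230.15 + 7068.17
0.9926 × C = 452217.92
C = 452217.92 / 0.9926 = 455589.28
Insurance premium = 0.74% × 455589.28 = 3371.36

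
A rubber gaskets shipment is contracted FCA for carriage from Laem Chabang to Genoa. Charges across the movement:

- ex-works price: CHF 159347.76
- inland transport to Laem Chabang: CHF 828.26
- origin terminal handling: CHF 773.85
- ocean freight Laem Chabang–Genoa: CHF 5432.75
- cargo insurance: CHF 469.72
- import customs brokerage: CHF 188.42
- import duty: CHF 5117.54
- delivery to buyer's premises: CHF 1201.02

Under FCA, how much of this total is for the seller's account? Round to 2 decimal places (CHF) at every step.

Seller's account: CHF 160176.02

FCA: the seller delivers export-cleared goods to the carrier; the buyer bears costs from that point.
Seller's account: goods 159347.76 + inland to port 828.26 = 160176.02
Buyer's account: origin terminal 773.85 + freight 5432.75 + insurance 469.72 + brokerage 188.42 + duty 5117.54 + delivery 1201.02 = 13183.30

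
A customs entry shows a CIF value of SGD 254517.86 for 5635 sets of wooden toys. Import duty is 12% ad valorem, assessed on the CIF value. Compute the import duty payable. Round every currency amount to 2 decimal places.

Import duty = 254517.86 × 12% = 30542.14

Import duty: SGD 30542.14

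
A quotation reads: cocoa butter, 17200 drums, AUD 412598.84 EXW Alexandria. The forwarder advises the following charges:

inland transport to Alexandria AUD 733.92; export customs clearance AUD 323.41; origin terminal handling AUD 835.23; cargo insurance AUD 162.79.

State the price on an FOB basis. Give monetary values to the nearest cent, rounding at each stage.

FOB price: AUD 414491.40

Not relevant to the conversion: insurance — on the buyer under both terms; not part of either seller's price.
From EXW to FOB, the seller additionally bears: inland to port, export clearance, origin terminal.
FOB price = 412598.84 + 733.92 + 323.41 + 835.23 = 414491.40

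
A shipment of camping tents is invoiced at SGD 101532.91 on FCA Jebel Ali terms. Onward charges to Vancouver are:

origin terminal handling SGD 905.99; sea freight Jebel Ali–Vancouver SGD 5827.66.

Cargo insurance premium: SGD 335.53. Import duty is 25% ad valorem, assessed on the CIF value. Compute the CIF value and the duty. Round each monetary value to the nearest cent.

CIF = FCA price + pre-shipment costs + freight + insurance
CIF = 101532.91 + 905.99 + 5827.66 + 335.53 = 108602.09
Import duty = 108602.09 × 25% = 27150.52

CIF value: SGD 108602.09; import duty: SGD 27150.52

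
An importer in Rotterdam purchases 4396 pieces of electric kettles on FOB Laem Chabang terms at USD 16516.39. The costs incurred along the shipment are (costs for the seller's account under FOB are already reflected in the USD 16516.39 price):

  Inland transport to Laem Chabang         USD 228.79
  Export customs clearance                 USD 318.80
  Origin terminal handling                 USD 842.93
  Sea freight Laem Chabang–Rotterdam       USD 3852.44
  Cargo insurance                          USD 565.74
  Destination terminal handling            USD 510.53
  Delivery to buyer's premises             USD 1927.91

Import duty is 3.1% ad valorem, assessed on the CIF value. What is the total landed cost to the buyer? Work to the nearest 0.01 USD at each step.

Total landed cost: USD 24021.98

FOB: the seller bears costs until goods are on board at the origin port; the buyer bears freight, insurance and all costs thereafter.
Already in the invoice (seller's account under FOB): inland to port, export clearance, origin terminal — exclude.
CIF value = FOB price + freight + insurance = 16516.39 + 3852.44 + 565.74 = 20934.57
Import duty = 20934.57 × 3.1% = 648.97
Buyer bears: freight 3852.44 + insurance 565.74 + destination terminal 510.53 + delivery 1927.91 + duty 648.97 = 7505.59
Landed cost = invoice 16516.39 + 7505.59 = 24021.98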